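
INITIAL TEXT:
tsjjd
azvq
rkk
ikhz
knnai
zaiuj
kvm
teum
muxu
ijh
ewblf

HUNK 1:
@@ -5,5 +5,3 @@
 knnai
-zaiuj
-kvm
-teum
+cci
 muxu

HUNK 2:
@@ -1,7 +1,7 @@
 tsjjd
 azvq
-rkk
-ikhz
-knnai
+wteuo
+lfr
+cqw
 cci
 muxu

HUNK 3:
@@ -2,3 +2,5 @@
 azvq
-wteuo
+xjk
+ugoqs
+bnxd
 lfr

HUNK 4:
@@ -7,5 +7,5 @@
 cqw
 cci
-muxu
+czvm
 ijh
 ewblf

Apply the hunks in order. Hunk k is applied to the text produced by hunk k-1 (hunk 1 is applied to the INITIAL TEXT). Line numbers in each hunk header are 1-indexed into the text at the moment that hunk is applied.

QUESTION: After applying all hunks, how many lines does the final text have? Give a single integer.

Answer: 11

Derivation:
Hunk 1: at line 5 remove [zaiuj,kvm,teum] add [cci] -> 9 lines: tsjjd azvq rkk ikhz knnai cci muxu ijh ewblf
Hunk 2: at line 1 remove [rkk,ikhz,knnai] add [wteuo,lfr,cqw] -> 9 lines: tsjjd azvq wteuo lfr cqw cci muxu ijh ewblf
Hunk 3: at line 2 remove [wteuo] add [xjk,ugoqs,bnxd] -> 11 lines: tsjjd azvq xjk ugoqs bnxd lfr cqw cci muxu ijh ewblf
Hunk 4: at line 7 remove [muxu] add [czvm] -> 11 lines: tsjjd azvq xjk ugoqs bnxd lfr cqw cci czvm ijh ewblf
Final line count: 11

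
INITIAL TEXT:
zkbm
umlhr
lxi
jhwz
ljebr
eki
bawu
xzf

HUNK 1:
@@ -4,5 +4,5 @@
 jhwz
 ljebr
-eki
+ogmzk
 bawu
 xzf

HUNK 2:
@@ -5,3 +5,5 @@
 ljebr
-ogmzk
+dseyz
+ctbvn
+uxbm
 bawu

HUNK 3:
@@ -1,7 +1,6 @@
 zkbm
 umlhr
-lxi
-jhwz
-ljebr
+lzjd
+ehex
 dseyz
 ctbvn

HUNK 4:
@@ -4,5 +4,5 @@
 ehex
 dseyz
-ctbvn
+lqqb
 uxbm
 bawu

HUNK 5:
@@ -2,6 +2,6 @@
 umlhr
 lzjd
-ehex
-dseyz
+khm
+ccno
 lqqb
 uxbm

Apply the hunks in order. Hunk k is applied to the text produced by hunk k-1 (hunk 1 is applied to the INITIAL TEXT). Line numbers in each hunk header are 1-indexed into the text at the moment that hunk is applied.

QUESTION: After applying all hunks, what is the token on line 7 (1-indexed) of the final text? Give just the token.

Hunk 1: at line 4 remove [eki] add [ogmzk] -> 8 lines: zkbm umlhr lxi jhwz ljebr ogmzk bawu xzf
Hunk 2: at line 5 remove [ogmzk] add [dseyz,ctbvn,uxbm] -> 10 lines: zkbm umlhr lxi jhwz ljebr dseyz ctbvn uxbm bawu xzf
Hunk 3: at line 1 remove [lxi,jhwz,ljebr] add [lzjd,ehex] -> 9 lines: zkbm umlhr lzjd ehex dseyz ctbvn uxbm bawu xzf
Hunk 4: at line 4 remove [ctbvn] add [lqqb] -> 9 lines: zkbm umlhr lzjd ehex dseyz lqqb uxbm bawu xzf
Hunk 5: at line 2 remove [ehex,dseyz] add [khm,ccno] -> 9 lines: zkbm umlhr lzjd khm ccno lqqb uxbm bawu xzf
Final line 7: uxbm

Answer: uxbm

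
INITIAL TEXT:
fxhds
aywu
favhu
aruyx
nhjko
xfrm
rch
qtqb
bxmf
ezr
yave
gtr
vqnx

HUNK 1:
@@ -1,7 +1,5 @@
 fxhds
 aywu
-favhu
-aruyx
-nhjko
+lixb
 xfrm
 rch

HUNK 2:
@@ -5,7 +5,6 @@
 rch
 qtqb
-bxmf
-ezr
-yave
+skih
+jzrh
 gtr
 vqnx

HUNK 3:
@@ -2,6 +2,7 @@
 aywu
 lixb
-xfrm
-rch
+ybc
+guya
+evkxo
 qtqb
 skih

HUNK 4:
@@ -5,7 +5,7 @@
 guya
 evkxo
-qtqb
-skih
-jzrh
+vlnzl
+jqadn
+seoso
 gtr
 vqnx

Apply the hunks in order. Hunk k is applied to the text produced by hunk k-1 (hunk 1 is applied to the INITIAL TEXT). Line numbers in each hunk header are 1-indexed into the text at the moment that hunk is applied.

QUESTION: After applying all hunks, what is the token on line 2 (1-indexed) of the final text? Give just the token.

Hunk 1: at line 1 remove [favhu,aruyx,nhjko] add [lixb] -> 11 lines: fxhds aywu lixb xfrm rch qtqb bxmf ezr yave gtr vqnx
Hunk 2: at line 5 remove [bxmf,ezr,yave] add [skih,jzrh] -> 10 lines: fxhds aywu lixb xfrm rch qtqb skih jzrh gtr vqnx
Hunk 3: at line 2 remove [xfrm,rch] add [ybc,guya,evkxo] -> 11 lines: fxhds aywu lixb ybc guya evkxo qtqb skih jzrh gtr vqnx
Hunk 4: at line 5 remove [qtqb,skih,jzrh] add [vlnzl,jqadn,seoso] -> 11 lines: fxhds aywu lixb ybc guya evkxo vlnzl jqadn seoso gtr vqnx
Final line 2: aywu

Answer: aywu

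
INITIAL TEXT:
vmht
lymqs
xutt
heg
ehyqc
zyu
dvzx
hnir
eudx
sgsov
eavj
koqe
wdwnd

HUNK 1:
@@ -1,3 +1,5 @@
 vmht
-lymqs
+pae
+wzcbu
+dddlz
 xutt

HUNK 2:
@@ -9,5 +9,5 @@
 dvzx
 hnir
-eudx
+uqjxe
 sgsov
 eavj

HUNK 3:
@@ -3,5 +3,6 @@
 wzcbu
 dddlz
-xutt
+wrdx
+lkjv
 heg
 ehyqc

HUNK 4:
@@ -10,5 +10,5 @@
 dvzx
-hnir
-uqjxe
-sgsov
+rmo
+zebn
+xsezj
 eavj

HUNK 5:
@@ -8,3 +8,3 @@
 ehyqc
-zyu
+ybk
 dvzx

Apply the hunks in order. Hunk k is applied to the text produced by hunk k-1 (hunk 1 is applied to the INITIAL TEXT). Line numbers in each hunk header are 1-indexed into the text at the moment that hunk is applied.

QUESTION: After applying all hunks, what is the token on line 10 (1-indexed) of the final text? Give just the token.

Answer: dvzx

Derivation:
Hunk 1: at line 1 remove [lymqs] add [pae,wzcbu,dddlz] -> 15 lines: vmht pae wzcbu dddlz xutt heg ehyqc zyu dvzx hnir eudx sgsov eavj koqe wdwnd
Hunk 2: at line 9 remove [eudx] add [uqjxe] -> 15 lines: vmht pae wzcbu dddlz xutt heg ehyqc zyu dvzx hnir uqjxe sgsov eavj koqe wdwnd
Hunk 3: at line 3 remove [xutt] add [wrdx,lkjv] -> 16 lines: vmht pae wzcbu dddlz wrdx lkjv heg ehyqc zyu dvzx hnir uqjxe sgsov eavj koqe wdwnd
Hunk 4: at line 10 remove [hnir,uqjxe,sgsov] add [rmo,zebn,xsezj] -> 16 lines: vmht pae wzcbu dddlz wrdx lkjv heg ehyqc zyu dvzx rmo zebn xsezj eavj koqe wdwnd
Hunk 5: at line 8 remove [zyu] add [ybk] -> 16 lines: vmht pae wzcbu dddlz wrdx lkjv heg ehyqc ybk dvzx rmo zebn xsezj eavj koqe wdwnd
Final line 10: dvzx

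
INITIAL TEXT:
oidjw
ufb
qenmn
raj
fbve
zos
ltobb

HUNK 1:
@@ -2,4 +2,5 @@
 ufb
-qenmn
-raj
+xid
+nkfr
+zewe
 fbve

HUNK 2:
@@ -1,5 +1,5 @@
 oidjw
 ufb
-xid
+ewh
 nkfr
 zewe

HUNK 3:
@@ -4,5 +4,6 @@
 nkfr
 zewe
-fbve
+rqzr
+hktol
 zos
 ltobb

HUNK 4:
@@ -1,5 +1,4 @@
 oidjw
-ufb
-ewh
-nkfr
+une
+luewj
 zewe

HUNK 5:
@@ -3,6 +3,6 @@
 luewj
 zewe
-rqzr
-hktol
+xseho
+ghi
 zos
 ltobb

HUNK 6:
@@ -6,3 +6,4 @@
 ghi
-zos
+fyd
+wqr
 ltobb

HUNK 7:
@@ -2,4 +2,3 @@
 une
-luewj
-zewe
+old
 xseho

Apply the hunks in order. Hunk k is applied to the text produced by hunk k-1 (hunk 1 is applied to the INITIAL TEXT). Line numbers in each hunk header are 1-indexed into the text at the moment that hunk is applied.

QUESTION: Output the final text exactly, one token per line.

Hunk 1: at line 2 remove [qenmn,raj] add [xid,nkfr,zewe] -> 8 lines: oidjw ufb xid nkfr zewe fbve zos ltobb
Hunk 2: at line 1 remove [xid] add [ewh] -> 8 lines: oidjw ufb ewh nkfr zewe fbve zos ltobb
Hunk 3: at line 4 remove [fbve] add [rqzr,hktol] -> 9 lines: oidjw ufb ewh nkfr zewe rqzr hktol zos ltobb
Hunk 4: at line 1 remove [ufb,ewh,nkfr] add [une,luewj] -> 8 lines: oidjw une luewj zewe rqzr hktol zos ltobb
Hunk 5: at line 3 remove [rqzr,hktol] add [xseho,ghi] -> 8 lines: oidjw une luewj zewe xseho ghi zos ltobb
Hunk 6: at line 6 remove [zos] add [fyd,wqr] -> 9 lines: oidjw une luewj zewe xseho ghi fyd wqr ltobb
Hunk 7: at line 2 remove [luewj,zewe] add [old] -> 8 lines: oidjw une old xseho ghi fyd wqr ltobb

Answer: oidjw
une
old
xseho
ghi
fyd
wqr
ltobb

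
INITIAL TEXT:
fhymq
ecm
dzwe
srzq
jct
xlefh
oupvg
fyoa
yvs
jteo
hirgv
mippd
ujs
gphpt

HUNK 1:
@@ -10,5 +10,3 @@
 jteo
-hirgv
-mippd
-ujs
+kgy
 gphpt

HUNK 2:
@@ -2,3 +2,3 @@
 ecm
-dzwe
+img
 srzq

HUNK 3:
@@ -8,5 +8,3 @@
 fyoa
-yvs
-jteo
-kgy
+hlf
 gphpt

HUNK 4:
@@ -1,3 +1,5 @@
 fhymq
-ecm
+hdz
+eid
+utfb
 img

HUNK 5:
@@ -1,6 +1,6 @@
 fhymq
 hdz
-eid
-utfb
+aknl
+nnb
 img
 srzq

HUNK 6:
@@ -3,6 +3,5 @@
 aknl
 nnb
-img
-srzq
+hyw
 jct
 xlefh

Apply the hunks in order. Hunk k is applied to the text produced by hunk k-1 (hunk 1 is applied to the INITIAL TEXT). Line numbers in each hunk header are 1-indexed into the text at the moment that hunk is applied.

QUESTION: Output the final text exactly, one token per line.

Answer: fhymq
hdz
aknl
nnb
hyw
jct
xlefh
oupvg
fyoa
hlf
gphpt

Derivation:
Hunk 1: at line 10 remove [hirgv,mippd,ujs] add [kgy] -> 12 lines: fhymq ecm dzwe srzq jct xlefh oupvg fyoa yvs jteo kgy gphpt
Hunk 2: at line 2 remove [dzwe] add [img] -> 12 lines: fhymq ecm img srzq jct xlefh oupvg fyoa yvs jteo kgy gphpt
Hunk 3: at line 8 remove [yvs,jteo,kgy] add [hlf] -> 10 lines: fhymq ecm img srzq jct xlefh oupvg fyoa hlf gphpt
Hunk 4: at line 1 remove [ecm] add [hdz,eid,utfb] -> 12 lines: fhymq hdz eid utfb img srzq jct xlefh oupvg fyoa hlf gphpt
Hunk 5: at line 1 remove [eid,utfb] add [aknl,nnb] -> 12 lines: fhymq hdz aknl nnb img srzq jct xlefh oupvg fyoa hlf gphpt
Hunk 6: at line 3 remove [img,srzq] add [hyw] -> 11 lines: fhymq hdz aknl nnb hyw jct xlefh oupvg fyoa hlf gphpt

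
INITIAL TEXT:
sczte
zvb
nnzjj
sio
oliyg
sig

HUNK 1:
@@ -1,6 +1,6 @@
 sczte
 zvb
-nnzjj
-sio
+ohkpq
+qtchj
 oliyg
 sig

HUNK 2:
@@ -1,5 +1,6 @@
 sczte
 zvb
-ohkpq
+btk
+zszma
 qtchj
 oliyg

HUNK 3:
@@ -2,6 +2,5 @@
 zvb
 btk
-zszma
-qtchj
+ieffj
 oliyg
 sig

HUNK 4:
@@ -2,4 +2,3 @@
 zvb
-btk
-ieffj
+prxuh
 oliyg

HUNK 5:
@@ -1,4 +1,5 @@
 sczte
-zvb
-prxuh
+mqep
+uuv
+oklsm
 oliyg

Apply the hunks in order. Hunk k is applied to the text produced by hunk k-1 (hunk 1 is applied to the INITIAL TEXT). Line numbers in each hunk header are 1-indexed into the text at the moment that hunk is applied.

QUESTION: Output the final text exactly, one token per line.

Answer: sczte
mqep
uuv
oklsm
oliyg
sig

Derivation:
Hunk 1: at line 1 remove [nnzjj,sio] add [ohkpq,qtchj] -> 6 lines: sczte zvb ohkpq qtchj oliyg sig
Hunk 2: at line 1 remove [ohkpq] add [btk,zszma] -> 7 lines: sczte zvb btk zszma qtchj oliyg sig
Hunk 3: at line 2 remove [zszma,qtchj] add [ieffj] -> 6 lines: sczte zvb btk ieffj oliyg sig
Hunk 4: at line 2 remove [btk,ieffj] add [prxuh] -> 5 lines: sczte zvb prxuh oliyg sig
Hunk 5: at line 1 remove [zvb,prxuh] add [mqep,uuv,oklsm] -> 6 lines: sczte mqep uuv oklsm oliyg sig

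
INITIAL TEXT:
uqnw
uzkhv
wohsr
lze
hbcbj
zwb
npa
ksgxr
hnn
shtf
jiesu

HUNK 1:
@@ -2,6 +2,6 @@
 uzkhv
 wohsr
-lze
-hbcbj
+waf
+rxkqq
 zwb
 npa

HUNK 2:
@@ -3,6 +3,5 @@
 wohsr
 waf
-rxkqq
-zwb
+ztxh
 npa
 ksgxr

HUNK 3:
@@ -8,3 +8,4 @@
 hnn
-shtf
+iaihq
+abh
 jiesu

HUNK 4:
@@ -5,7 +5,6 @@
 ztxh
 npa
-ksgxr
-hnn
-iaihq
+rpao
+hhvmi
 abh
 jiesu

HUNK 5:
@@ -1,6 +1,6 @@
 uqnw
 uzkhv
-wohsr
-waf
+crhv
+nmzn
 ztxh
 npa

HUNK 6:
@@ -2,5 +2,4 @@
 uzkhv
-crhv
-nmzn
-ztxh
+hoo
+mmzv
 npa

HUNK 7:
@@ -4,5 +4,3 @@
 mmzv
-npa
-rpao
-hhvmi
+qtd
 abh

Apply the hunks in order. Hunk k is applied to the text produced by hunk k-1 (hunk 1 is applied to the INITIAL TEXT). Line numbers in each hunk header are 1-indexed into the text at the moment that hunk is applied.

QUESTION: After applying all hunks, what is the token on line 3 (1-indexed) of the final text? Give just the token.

Hunk 1: at line 2 remove [lze,hbcbj] add [waf,rxkqq] -> 11 lines: uqnw uzkhv wohsr waf rxkqq zwb npa ksgxr hnn shtf jiesu
Hunk 2: at line 3 remove [rxkqq,zwb] add [ztxh] -> 10 lines: uqnw uzkhv wohsr waf ztxh npa ksgxr hnn shtf jiesu
Hunk 3: at line 8 remove [shtf] add [iaihq,abh] -> 11 lines: uqnw uzkhv wohsr waf ztxh npa ksgxr hnn iaihq abh jiesu
Hunk 4: at line 5 remove [ksgxr,hnn,iaihq] add [rpao,hhvmi] -> 10 lines: uqnw uzkhv wohsr waf ztxh npa rpao hhvmi abh jiesu
Hunk 5: at line 1 remove [wohsr,waf] add [crhv,nmzn] -> 10 lines: uqnw uzkhv crhv nmzn ztxh npa rpao hhvmi abh jiesu
Hunk 6: at line 2 remove [crhv,nmzn,ztxh] add [hoo,mmzv] -> 9 lines: uqnw uzkhv hoo mmzv npa rpao hhvmi abh jiesu
Hunk 7: at line 4 remove [npa,rpao,hhvmi] add [qtd] -> 7 lines: uqnw uzkhv hoo mmzv qtd abh jiesu
Final line 3: hoo

Answer: hoo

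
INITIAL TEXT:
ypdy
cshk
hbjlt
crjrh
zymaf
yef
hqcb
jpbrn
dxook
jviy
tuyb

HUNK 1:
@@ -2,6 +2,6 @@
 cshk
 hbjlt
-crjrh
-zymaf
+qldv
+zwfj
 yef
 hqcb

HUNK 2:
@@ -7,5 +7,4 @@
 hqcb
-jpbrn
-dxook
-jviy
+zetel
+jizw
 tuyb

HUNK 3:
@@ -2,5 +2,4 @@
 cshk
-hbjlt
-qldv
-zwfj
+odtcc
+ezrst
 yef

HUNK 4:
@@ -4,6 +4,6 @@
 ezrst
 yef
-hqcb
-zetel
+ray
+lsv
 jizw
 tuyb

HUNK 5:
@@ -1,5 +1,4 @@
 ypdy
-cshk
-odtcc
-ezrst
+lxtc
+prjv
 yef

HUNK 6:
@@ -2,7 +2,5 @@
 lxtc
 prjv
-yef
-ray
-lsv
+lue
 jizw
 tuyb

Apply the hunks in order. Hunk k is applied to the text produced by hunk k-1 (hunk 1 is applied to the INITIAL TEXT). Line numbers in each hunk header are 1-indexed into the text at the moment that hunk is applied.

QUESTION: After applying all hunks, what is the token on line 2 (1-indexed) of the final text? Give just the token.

Hunk 1: at line 2 remove [crjrh,zymaf] add [qldv,zwfj] -> 11 lines: ypdy cshk hbjlt qldv zwfj yef hqcb jpbrn dxook jviy tuyb
Hunk 2: at line 7 remove [jpbrn,dxook,jviy] add [zetel,jizw] -> 10 lines: ypdy cshk hbjlt qldv zwfj yef hqcb zetel jizw tuyb
Hunk 3: at line 2 remove [hbjlt,qldv,zwfj] add [odtcc,ezrst] -> 9 lines: ypdy cshk odtcc ezrst yef hqcb zetel jizw tuyb
Hunk 4: at line 4 remove [hqcb,zetel] add [ray,lsv] -> 9 lines: ypdy cshk odtcc ezrst yef ray lsv jizw tuyb
Hunk 5: at line 1 remove [cshk,odtcc,ezrst] add [lxtc,prjv] -> 8 lines: ypdy lxtc prjv yef ray lsv jizw tuyb
Hunk 6: at line 2 remove [yef,ray,lsv] add [lue] -> 6 lines: ypdy lxtc prjv lue jizw tuyb
Final line 2: lxtc

Answer: lxtc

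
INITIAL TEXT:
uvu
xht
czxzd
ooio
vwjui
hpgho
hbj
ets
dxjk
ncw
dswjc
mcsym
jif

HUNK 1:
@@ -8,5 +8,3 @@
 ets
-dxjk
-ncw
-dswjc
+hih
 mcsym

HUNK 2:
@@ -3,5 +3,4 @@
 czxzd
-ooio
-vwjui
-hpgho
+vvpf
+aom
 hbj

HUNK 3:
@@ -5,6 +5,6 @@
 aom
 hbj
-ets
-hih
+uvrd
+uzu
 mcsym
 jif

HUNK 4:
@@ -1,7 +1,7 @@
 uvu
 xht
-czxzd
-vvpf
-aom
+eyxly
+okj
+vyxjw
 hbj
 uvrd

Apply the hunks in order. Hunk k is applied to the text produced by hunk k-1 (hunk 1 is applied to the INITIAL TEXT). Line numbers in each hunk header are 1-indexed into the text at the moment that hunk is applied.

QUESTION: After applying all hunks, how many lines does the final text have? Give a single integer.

Answer: 10

Derivation:
Hunk 1: at line 8 remove [dxjk,ncw,dswjc] add [hih] -> 11 lines: uvu xht czxzd ooio vwjui hpgho hbj ets hih mcsym jif
Hunk 2: at line 3 remove [ooio,vwjui,hpgho] add [vvpf,aom] -> 10 lines: uvu xht czxzd vvpf aom hbj ets hih mcsym jif
Hunk 3: at line 5 remove [ets,hih] add [uvrd,uzu] -> 10 lines: uvu xht czxzd vvpf aom hbj uvrd uzu mcsym jif
Hunk 4: at line 1 remove [czxzd,vvpf,aom] add [eyxly,okj,vyxjw] -> 10 lines: uvu xht eyxly okj vyxjw hbj uvrd uzu mcsym jif
Final line count: 10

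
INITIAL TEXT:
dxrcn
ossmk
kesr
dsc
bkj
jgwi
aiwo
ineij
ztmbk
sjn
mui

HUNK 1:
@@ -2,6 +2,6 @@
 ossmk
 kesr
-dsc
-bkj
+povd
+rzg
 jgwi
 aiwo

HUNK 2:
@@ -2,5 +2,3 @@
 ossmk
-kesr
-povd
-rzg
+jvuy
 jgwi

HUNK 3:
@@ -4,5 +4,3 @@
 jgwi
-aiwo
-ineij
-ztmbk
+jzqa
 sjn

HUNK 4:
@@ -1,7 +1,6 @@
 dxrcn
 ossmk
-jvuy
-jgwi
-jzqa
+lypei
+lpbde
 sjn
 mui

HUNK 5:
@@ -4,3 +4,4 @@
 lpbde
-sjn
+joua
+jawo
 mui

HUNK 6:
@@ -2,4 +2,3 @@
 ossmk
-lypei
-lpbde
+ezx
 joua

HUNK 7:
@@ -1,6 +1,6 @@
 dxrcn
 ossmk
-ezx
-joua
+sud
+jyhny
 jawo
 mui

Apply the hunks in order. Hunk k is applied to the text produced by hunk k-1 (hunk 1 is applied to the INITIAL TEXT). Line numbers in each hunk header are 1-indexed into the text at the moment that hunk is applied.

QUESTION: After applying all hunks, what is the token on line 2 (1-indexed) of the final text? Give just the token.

Answer: ossmk

Derivation:
Hunk 1: at line 2 remove [dsc,bkj] add [povd,rzg] -> 11 lines: dxrcn ossmk kesr povd rzg jgwi aiwo ineij ztmbk sjn mui
Hunk 2: at line 2 remove [kesr,povd,rzg] add [jvuy] -> 9 lines: dxrcn ossmk jvuy jgwi aiwo ineij ztmbk sjn mui
Hunk 3: at line 4 remove [aiwo,ineij,ztmbk] add [jzqa] -> 7 lines: dxrcn ossmk jvuy jgwi jzqa sjn mui
Hunk 4: at line 1 remove [jvuy,jgwi,jzqa] add [lypei,lpbde] -> 6 lines: dxrcn ossmk lypei lpbde sjn mui
Hunk 5: at line 4 remove [sjn] add [joua,jawo] -> 7 lines: dxrcn ossmk lypei lpbde joua jawo mui
Hunk 6: at line 2 remove [lypei,lpbde] add [ezx] -> 6 lines: dxrcn ossmk ezx joua jawo mui
Hunk 7: at line 1 remove [ezx,joua] add [sud,jyhny] -> 6 lines: dxrcn ossmk sud jyhny jawo mui
Final line 2: ossmk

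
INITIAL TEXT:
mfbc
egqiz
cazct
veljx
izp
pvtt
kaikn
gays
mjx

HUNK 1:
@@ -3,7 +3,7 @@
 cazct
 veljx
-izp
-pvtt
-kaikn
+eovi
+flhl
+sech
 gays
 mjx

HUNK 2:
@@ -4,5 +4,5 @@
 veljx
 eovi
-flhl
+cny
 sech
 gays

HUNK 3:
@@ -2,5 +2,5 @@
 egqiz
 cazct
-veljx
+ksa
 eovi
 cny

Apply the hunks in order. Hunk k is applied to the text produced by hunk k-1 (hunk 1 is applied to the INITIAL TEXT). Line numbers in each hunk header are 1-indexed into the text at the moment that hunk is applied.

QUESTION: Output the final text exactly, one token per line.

Hunk 1: at line 3 remove [izp,pvtt,kaikn] add [eovi,flhl,sech] -> 9 lines: mfbc egqiz cazct veljx eovi flhl sech gays mjx
Hunk 2: at line 4 remove [flhl] add [cny] -> 9 lines: mfbc egqiz cazct veljx eovi cny sech gays mjx
Hunk 3: at line 2 remove [veljx] add [ksa] -> 9 lines: mfbc egqiz cazct ksa eovi cny sech gays mjx

Answer: mfbc
egqiz
cazct
ksa
eovi
cny
sech
gays
mjx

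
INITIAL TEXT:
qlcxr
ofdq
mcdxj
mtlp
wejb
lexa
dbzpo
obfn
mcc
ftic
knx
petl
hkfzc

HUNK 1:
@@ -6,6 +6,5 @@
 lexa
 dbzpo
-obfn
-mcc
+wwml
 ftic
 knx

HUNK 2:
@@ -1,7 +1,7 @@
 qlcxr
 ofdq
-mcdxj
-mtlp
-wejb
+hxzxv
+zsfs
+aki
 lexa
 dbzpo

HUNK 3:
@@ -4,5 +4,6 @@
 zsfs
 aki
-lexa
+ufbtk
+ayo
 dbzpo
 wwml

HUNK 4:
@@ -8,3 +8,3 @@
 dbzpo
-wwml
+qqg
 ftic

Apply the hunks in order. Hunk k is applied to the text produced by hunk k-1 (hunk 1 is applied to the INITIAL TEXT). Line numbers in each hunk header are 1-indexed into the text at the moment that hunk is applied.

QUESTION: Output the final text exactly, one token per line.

Hunk 1: at line 6 remove [obfn,mcc] add [wwml] -> 12 lines: qlcxr ofdq mcdxj mtlp wejb lexa dbzpo wwml ftic knx petl hkfzc
Hunk 2: at line 1 remove [mcdxj,mtlp,wejb] add [hxzxv,zsfs,aki] -> 12 lines: qlcxr ofdq hxzxv zsfs aki lexa dbzpo wwml ftic knx petl hkfzc
Hunk 3: at line 4 remove [lexa] add [ufbtk,ayo] -> 13 lines: qlcxr ofdq hxzxv zsfs aki ufbtk ayo dbzpo wwml ftic knx petl hkfzc
Hunk 4: at line 8 remove [wwml] add [qqg] -> 13 lines: qlcxr ofdq hxzxv zsfs aki ufbtk ayo dbzpo qqg ftic knx petl hkfzc

Answer: qlcxr
ofdq
hxzxv
zsfs
aki
ufbtk
ayo
dbzpo
qqg
ftic
knx
petl
hkfzc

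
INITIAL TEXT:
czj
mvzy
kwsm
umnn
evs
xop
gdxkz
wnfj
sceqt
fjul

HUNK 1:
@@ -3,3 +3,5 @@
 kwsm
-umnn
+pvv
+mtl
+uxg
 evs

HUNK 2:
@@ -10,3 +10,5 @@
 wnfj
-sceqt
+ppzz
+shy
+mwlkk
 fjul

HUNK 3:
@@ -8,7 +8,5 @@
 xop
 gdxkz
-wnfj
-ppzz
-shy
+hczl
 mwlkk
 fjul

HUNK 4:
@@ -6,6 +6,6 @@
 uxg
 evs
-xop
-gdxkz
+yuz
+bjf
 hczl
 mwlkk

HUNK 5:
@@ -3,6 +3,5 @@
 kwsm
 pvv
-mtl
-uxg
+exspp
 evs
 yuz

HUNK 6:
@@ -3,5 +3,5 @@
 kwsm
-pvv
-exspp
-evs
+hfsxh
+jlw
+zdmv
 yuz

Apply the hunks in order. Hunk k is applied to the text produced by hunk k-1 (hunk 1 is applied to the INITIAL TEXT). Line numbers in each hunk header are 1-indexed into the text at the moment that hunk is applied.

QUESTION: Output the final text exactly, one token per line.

Answer: czj
mvzy
kwsm
hfsxh
jlw
zdmv
yuz
bjf
hczl
mwlkk
fjul

Derivation:
Hunk 1: at line 3 remove [umnn] add [pvv,mtl,uxg] -> 12 lines: czj mvzy kwsm pvv mtl uxg evs xop gdxkz wnfj sceqt fjul
Hunk 2: at line 10 remove [sceqt] add [ppzz,shy,mwlkk] -> 14 lines: czj mvzy kwsm pvv mtl uxg evs xop gdxkz wnfj ppzz shy mwlkk fjul
Hunk 3: at line 8 remove [wnfj,ppzz,shy] add [hczl] -> 12 lines: czj mvzy kwsm pvv mtl uxg evs xop gdxkz hczl mwlkk fjul
Hunk 4: at line 6 remove [xop,gdxkz] add [yuz,bjf] -> 12 lines: czj mvzy kwsm pvv mtl uxg evs yuz bjf hczl mwlkk fjul
Hunk 5: at line 3 remove [mtl,uxg] add [exspp] -> 11 lines: czj mvzy kwsm pvv exspp evs yuz bjf hczl mwlkk fjul
Hunk 6: at line 3 remove [pvv,exspp,evs] add [hfsxh,jlw,zdmv] -> 11 lines: czj mvzy kwsm hfsxh jlw zdmv yuz bjf hczl mwlkk fjul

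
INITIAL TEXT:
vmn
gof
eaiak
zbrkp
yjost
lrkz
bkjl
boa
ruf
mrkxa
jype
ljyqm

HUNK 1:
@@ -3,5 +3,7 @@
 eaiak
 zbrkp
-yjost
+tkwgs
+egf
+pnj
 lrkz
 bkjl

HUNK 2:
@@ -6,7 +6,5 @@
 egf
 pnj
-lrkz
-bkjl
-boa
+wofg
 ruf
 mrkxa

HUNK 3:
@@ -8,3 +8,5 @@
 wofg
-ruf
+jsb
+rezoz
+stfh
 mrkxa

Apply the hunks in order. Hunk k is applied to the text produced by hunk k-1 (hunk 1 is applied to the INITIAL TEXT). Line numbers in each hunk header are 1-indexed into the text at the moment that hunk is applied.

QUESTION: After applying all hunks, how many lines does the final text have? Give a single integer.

Hunk 1: at line 3 remove [yjost] add [tkwgs,egf,pnj] -> 14 lines: vmn gof eaiak zbrkp tkwgs egf pnj lrkz bkjl boa ruf mrkxa jype ljyqm
Hunk 2: at line 6 remove [lrkz,bkjl,boa] add [wofg] -> 12 lines: vmn gof eaiak zbrkp tkwgs egf pnj wofg ruf mrkxa jype ljyqm
Hunk 3: at line 8 remove [ruf] add [jsb,rezoz,stfh] -> 14 lines: vmn gof eaiak zbrkp tkwgs egf pnj wofg jsb rezoz stfh mrkxa jype ljyqm
Final line count: 14

Answer: 14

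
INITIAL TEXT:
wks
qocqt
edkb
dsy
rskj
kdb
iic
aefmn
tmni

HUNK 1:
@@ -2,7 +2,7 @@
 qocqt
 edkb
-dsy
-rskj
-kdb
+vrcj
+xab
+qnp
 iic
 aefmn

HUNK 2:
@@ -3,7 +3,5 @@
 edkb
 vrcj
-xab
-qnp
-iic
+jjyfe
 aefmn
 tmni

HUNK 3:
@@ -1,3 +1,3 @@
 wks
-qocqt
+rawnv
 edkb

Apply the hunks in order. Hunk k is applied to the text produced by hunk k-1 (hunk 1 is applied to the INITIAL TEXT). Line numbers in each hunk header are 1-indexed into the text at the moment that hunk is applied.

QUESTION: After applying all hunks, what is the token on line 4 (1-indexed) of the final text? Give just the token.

Answer: vrcj

Derivation:
Hunk 1: at line 2 remove [dsy,rskj,kdb] add [vrcj,xab,qnp] -> 9 lines: wks qocqt edkb vrcj xab qnp iic aefmn tmni
Hunk 2: at line 3 remove [xab,qnp,iic] add [jjyfe] -> 7 lines: wks qocqt edkb vrcj jjyfe aefmn tmni
Hunk 3: at line 1 remove [qocqt] add [rawnv] -> 7 lines: wks rawnv edkb vrcj jjyfe aefmn tmni
Final line 4: vrcj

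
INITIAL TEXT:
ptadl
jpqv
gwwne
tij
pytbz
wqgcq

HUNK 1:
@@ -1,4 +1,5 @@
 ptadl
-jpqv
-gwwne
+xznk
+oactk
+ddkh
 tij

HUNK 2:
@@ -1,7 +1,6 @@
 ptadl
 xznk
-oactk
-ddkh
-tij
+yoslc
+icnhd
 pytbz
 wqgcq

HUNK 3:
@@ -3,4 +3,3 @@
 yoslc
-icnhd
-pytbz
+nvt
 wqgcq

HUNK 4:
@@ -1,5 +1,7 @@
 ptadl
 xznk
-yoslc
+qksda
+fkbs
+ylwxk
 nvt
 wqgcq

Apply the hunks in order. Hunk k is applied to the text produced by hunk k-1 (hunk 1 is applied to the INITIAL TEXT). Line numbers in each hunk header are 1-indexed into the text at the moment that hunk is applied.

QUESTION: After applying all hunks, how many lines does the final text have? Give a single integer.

Hunk 1: at line 1 remove [jpqv,gwwne] add [xznk,oactk,ddkh] -> 7 lines: ptadl xznk oactk ddkh tij pytbz wqgcq
Hunk 2: at line 1 remove [oactk,ddkh,tij] add [yoslc,icnhd] -> 6 lines: ptadl xznk yoslc icnhd pytbz wqgcq
Hunk 3: at line 3 remove [icnhd,pytbz] add [nvt] -> 5 lines: ptadl xznk yoslc nvt wqgcq
Hunk 4: at line 1 remove [yoslc] add [qksda,fkbs,ylwxk] -> 7 lines: ptadl xznk qksda fkbs ylwxk nvt wqgcq
Final line count: 7

Answer: 7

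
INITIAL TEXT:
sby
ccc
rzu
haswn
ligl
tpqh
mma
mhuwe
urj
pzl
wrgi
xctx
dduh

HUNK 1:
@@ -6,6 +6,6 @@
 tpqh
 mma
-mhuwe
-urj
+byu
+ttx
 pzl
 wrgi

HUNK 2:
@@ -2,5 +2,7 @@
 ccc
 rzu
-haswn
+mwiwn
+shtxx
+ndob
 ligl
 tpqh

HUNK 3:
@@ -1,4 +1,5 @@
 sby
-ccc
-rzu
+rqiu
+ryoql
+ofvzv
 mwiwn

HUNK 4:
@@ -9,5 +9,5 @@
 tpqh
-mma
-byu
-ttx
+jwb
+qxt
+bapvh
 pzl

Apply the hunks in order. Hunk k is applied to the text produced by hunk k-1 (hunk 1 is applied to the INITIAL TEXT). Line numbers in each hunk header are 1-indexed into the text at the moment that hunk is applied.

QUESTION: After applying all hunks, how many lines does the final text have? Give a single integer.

Answer: 16

Derivation:
Hunk 1: at line 6 remove [mhuwe,urj] add [byu,ttx] -> 13 lines: sby ccc rzu haswn ligl tpqh mma byu ttx pzl wrgi xctx dduh
Hunk 2: at line 2 remove [haswn] add [mwiwn,shtxx,ndob] -> 15 lines: sby ccc rzu mwiwn shtxx ndob ligl tpqh mma byu ttx pzl wrgi xctx dduh
Hunk 3: at line 1 remove [ccc,rzu] add [rqiu,ryoql,ofvzv] -> 16 lines: sby rqiu ryoql ofvzv mwiwn shtxx ndob ligl tpqh mma byu ttx pzl wrgi xctx dduh
Hunk 4: at line 9 remove [mma,byu,ttx] add [jwb,qxt,bapvh] -> 16 lines: sby rqiu ryoql ofvzv mwiwn shtxx ndob ligl tpqh jwb qxt bapvh pzl wrgi xctx dduh
Final line count: 16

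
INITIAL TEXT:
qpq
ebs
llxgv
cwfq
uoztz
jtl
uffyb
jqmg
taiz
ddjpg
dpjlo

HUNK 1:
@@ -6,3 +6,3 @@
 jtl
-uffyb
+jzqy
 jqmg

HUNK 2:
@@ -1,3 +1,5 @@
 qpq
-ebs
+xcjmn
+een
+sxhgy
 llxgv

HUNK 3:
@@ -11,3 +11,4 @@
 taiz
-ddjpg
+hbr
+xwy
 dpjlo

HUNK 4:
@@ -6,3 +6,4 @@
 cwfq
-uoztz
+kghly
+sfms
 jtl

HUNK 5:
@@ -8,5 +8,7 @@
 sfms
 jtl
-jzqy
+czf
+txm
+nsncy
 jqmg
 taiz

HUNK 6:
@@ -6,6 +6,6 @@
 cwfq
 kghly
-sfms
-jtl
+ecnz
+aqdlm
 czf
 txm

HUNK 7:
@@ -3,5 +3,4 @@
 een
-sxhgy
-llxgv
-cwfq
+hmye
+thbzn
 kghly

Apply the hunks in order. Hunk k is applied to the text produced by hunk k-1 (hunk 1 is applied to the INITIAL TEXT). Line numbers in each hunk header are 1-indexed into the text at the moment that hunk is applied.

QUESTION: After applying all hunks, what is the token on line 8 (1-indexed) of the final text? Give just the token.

Answer: aqdlm

Derivation:
Hunk 1: at line 6 remove [uffyb] add [jzqy] -> 11 lines: qpq ebs llxgv cwfq uoztz jtl jzqy jqmg taiz ddjpg dpjlo
Hunk 2: at line 1 remove [ebs] add [xcjmn,een,sxhgy] -> 13 lines: qpq xcjmn een sxhgy llxgv cwfq uoztz jtl jzqy jqmg taiz ddjpg dpjlo
Hunk 3: at line 11 remove [ddjpg] add [hbr,xwy] -> 14 lines: qpq xcjmn een sxhgy llxgv cwfq uoztz jtl jzqy jqmg taiz hbr xwy dpjlo
Hunk 4: at line 6 remove [uoztz] add [kghly,sfms] -> 15 lines: qpq xcjmn een sxhgy llxgv cwfq kghly sfms jtl jzqy jqmg taiz hbr xwy dpjlo
Hunk 5: at line 8 remove [jzqy] add [czf,txm,nsncy] -> 17 lines: qpq xcjmn een sxhgy llxgv cwfq kghly sfms jtl czf txm nsncy jqmg taiz hbr xwy dpjlo
Hunk 6: at line 6 remove [sfms,jtl] add [ecnz,aqdlm] -> 17 lines: qpq xcjmn een sxhgy llxgv cwfq kghly ecnz aqdlm czf txm nsncy jqmg taiz hbr xwy dpjlo
Hunk 7: at line 3 remove [sxhgy,llxgv,cwfq] add [hmye,thbzn] -> 16 lines: qpq xcjmn een hmye thbzn kghly ecnz aqdlm czf txm nsncy jqmg taiz hbr xwy dpjlo
Final line 8: aqdlm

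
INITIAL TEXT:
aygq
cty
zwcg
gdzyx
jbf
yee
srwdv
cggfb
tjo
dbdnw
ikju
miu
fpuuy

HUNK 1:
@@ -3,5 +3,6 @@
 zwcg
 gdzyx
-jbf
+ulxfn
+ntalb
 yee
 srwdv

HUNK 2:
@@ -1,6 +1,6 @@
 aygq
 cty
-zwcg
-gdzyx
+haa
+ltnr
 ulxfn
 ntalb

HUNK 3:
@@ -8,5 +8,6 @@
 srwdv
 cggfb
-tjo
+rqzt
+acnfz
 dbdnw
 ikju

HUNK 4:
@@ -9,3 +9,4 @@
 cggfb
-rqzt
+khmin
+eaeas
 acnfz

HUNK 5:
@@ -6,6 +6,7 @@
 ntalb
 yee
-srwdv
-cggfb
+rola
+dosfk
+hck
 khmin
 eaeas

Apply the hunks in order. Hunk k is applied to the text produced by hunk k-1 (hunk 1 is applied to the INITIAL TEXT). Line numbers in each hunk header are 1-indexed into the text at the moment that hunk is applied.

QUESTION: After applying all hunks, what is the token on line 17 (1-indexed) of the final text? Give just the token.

Answer: fpuuy

Derivation:
Hunk 1: at line 3 remove [jbf] add [ulxfn,ntalb] -> 14 lines: aygq cty zwcg gdzyx ulxfn ntalb yee srwdv cggfb tjo dbdnw ikju miu fpuuy
Hunk 2: at line 1 remove [zwcg,gdzyx] add [haa,ltnr] -> 14 lines: aygq cty haa ltnr ulxfn ntalb yee srwdv cggfb tjo dbdnw ikju miu fpuuy
Hunk 3: at line 8 remove [tjo] add [rqzt,acnfz] -> 15 lines: aygq cty haa ltnr ulxfn ntalb yee srwdv cggfb rqzt acnfz dbdnw ikju miu fpuuy
Hunk 4: at line 9 remove [rqzt] add [khmin,eaeas] -> 16 lines: aygq cty haa ltnr ulxfn ntalb yee srwdv cggfb khmin eaeas acnfz dbdnw ikju miu fpuuy
Hunk 5: at line 6 remove [srwdv,cggfb] add [rola,dosfk,hck] -> 17 lines: aygq cty haa ltnr ulxfn ntalb yee rola dosfk hck khmin eaeas acnfz dbdnw ikju miu fpuuy
Final line 17: fpuuy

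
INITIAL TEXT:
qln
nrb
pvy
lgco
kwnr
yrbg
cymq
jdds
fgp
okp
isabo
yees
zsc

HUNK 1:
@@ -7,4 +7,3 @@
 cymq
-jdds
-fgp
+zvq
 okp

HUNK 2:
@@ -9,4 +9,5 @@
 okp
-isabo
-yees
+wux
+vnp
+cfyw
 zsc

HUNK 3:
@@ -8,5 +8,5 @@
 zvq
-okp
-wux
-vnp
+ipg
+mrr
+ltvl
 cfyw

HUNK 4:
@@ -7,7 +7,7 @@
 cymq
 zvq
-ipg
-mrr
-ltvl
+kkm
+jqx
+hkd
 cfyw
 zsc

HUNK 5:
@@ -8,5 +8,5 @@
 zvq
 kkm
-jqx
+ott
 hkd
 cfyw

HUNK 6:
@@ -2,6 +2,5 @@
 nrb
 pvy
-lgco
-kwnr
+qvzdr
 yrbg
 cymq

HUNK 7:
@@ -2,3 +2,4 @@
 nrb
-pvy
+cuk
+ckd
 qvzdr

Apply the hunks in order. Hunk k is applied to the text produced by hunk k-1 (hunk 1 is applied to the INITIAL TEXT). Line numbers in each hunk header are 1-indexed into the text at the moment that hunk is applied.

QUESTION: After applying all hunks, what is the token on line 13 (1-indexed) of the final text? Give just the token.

Answer: zsc

Derivation:
Hunk 1: at line 7 remove [jdds,fgp] add [zvq] -> 12 lines: qln nrb pvy lgco kwnr yrbg cymq zvq okp isabo yees zsc
Hunk 2: at line 9 remove [isabo,yees] add [wux,vnp,cfyw] -> 13 lines: qln nrb pvy lgco kwnr yrbg cymq zvq okp wux vnp cfyw zsc
Hunk 3: at line 8 remove [okp,wux,vnp] add [ipg,mrr,ltvl] -> 13 lines: qln nrb pvy lgco kwnr yrbg cymq zvq ipg mrr ltvl cfyw zsc
Hunk 4: at line 7 remove [ipg,mrr,ltvl] add [kkm,jqx,hkd] -> 13 lines: qln nrb pvy lgco kwnr yrbg cymq zvq kkm jqx hkd cfyw zsc
Hunk 5: at line 8 remove [jqx] add [ott] -> 13 lines: qln nrb pvy lgco kwnr yrbg cymq zvq kkm ott hkd cfyw zsc
Hunk 6: at line 2 remove [lgco,kwnr] add [qvzdr] -> 12 lines: qln nrb pvy qvzdr yrbg cymq zvq kkm ott hkd cfyw zsc
Hunk 7: at line 2 remove [pvy] add [cuk,ckd] -> 13 lines: qln nrb cuk ckd qvzdr yrbg cymq zvq kkm ott hkd cfyw zsc
Final line 13: zsc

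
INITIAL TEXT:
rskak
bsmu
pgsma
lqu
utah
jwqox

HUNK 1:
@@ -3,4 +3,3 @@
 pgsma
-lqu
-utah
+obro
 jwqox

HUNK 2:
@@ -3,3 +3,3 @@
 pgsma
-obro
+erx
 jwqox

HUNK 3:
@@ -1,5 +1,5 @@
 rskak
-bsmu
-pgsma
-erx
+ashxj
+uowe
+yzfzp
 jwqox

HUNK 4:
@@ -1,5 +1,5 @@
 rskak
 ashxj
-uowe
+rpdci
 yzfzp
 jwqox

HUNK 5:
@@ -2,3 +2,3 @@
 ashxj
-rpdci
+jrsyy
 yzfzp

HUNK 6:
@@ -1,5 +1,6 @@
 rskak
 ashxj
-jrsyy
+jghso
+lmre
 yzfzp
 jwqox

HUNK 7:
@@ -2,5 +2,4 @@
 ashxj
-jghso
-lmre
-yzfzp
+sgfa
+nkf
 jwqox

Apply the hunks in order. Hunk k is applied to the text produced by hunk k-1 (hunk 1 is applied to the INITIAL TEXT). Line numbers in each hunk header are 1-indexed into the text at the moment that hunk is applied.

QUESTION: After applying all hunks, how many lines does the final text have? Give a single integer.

Hunk 1: at line 3 remove [lqu,utah] add [obro] -> 5 lines: rskak bsmu pgsma obro jwqox
Hunk 2: at line 3 remove [obro] add [erx] -> 5 lines: rskak bsmu pgsma erx jwqox
Hunk 3: at line 1 remove [bsmu,pgsma,erx] add [ashxj,uowe,yzfzp] -> 5 lines: rskak ashxj uowe yzfzp jwqox
Hunk 4: at line 1 remove [uowe] add [rpdci] -> 5 lines: rskak ashxj rpdci yzfzp jwqox
Hunk 5: at line 2 remove [rpdci] add [jrsyy] -> 5 lines: rskak ashxj jrsyy yzfzp jwqox
Hunk 6: at line 1 remove [jrsyy] add [jghso,lmre] -> 6 lines: rskak ashxj jghso lmre yzfzp jwqox
Hunk 7: at line 2 remove [jghso,lmre,yzfzp] add [sgfa,nkf] -> 5 lines: rskak ashxj sgfa nkf jwqox
Final line count: 5

Answer: 5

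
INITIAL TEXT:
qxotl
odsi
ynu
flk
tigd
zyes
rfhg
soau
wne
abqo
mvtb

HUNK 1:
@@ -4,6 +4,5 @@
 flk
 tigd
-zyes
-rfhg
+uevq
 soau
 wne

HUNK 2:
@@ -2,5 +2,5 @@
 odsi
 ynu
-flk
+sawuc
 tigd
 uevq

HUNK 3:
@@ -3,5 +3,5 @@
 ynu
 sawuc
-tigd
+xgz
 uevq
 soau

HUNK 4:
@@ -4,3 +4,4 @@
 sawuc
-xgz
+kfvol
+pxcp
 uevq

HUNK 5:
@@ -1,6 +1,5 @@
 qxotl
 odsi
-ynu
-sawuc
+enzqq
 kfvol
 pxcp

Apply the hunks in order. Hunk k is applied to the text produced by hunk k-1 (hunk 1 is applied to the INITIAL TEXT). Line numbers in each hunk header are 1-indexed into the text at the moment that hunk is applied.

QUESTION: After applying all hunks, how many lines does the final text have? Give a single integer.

Hunk 1: at line 4 remove [zyes,rfhg] add [uevq] -> 10 lines: qxotl odsi ynu flk tigd uevq soau wne abqo mvtb
Hunk 2: at line 2 remove [flk] add [sawuc] -> 10 lines: qxotl odsi ynu sawuc tigd uevq soau wne abqo mvtb
Hunk 3: at line 3 remove [tigd] add [xgz] -> 10 lines: qxotl odsi ynu sawuc xgz uevq soau wne abqo mvtb
Hunk 4: at line 4 remove [xgz] add [kfvol,pxcp] -> 11 lines: qxotl odsi ynu sawuc kfvol pxcp uevq soau wne abqo mvtb
Hunk 5: at line 1 remove [ynu,sawuc] add [enzqq] -> 10 lines: qxotl odsi enzqq kfvol pxcp uevq soau wne abqo mvtb
Final line count: 10

Answer: 10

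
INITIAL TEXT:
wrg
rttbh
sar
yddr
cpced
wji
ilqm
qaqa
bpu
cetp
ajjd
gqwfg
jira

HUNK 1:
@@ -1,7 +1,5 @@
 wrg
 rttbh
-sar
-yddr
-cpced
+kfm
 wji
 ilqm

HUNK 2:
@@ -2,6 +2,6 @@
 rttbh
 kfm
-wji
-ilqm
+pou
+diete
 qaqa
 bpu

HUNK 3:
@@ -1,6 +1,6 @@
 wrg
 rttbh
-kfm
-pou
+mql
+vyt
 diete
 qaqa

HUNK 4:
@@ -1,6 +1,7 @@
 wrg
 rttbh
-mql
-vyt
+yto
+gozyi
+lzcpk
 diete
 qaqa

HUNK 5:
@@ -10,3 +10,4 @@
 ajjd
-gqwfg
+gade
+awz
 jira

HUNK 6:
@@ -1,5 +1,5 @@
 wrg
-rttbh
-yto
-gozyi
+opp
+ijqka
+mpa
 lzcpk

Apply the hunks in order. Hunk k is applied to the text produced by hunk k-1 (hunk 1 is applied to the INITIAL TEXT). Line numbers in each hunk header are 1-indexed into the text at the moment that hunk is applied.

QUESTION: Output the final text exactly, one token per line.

Answer: wrg
opp
ijqka
mpa
lzcpk
diete
qaqa
bpu
cetp
ajjd
gade
awz
jira

Derivation:
Hunk 1: at line 1 remove [sar,yddr,cpced] add [kfm] -> 11 lines: wrg rttbh kfm wji ilqm qaqa bpu cetp ajjd gqwfg jira
Hunk 2: at line 2 remove [wji,ilqm] add [pou,diete] -> 11 lines: wrg rttbh kfm pou diete qaqa bpu cetp ajjd gqwfg jira
Hunk 3: at line 1 remove [kfm,pou] add [mql,vyt] -> 11 lines: wrg rttbh mql vyt diete qaqa bpu cetp ajjd gqwfg jira
Hunk 4: at line 1 remove [mql,vyt] add [yto,gozyi,lzcpk] -> 12 lines: wrg rttbh yto gozyi lzcpk diete qaqa bpu cetp ajjd gqwfg jira
Hunk 5: at line 10 remove [gqwfg] add [gade,awz] -> 13 lines: wrg rttbh yto gozyi lzcpk diete qaqa bpu cetp ajjd gade awz jira
Hunk 6: at line 1 remove [rttbh,yto,gozyi] add [opp,ijqka,mpa] -> 13 lines: wrg opp ijqka mpa lzcpk diete qaqa bpu cetp ajjd gade awz jira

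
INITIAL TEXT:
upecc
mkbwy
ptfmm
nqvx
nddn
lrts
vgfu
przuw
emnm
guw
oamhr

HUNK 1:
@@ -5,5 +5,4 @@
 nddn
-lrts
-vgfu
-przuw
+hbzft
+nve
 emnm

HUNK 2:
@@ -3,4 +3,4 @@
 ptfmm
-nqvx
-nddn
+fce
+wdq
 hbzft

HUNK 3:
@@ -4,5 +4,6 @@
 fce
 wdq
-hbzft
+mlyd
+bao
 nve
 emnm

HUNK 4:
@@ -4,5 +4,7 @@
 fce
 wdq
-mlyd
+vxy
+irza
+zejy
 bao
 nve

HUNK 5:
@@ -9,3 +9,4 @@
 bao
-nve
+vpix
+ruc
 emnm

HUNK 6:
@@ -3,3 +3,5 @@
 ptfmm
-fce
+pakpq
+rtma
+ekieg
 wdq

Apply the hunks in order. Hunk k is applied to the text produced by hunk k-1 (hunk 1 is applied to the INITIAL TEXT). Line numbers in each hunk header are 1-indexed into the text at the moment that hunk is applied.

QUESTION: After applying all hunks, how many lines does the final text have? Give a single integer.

Answer: 16

Derivation:
Hunk 1: at line 5 remove [lrts,vgfu,przuw] add [hbzft,nve] -> 10 lines: upecc mkbwy ptfmm nqvx nddn hbzft nve emnm guw oamhr
Hunk 2: at line 3 remove [nqvx,nddn] add [fce,wdq] -> 10 lines: upecc mkbwy ptfmm fce wdq hbzft nve emnm guw oamhr
Hunk 3: at line 4 remove [hbzft] add [mlyd,bao] -> 11 lines: upecc mkbwy ptfmm fce wdq mlyd bao nve emnm guw oamhr
Hunk 4: at line 4 remove [mlyd] add [vxy,irza,zejy] -> 13 lines: upecc mkbwy ptfmm fce wdq vxy irza zejy bao nve emnm guw oamhr
Hunk 5: at line 9 remove [nve] add [vpix,ruc] -> 14 lines: upecc mkbwy ptfmm fce wdq vxy irza zejy bao vpix ruc emnm guw oamhr
Hunk 6: at line 3 remove [fce] add [pakpq,rtma,ekieg] -> 16 lines: upecc mkbwy ptfmm pakpq rtma ekieg wdq vxy irza zejy bao vpix ruc emnm guw oamhr
Final line count: 16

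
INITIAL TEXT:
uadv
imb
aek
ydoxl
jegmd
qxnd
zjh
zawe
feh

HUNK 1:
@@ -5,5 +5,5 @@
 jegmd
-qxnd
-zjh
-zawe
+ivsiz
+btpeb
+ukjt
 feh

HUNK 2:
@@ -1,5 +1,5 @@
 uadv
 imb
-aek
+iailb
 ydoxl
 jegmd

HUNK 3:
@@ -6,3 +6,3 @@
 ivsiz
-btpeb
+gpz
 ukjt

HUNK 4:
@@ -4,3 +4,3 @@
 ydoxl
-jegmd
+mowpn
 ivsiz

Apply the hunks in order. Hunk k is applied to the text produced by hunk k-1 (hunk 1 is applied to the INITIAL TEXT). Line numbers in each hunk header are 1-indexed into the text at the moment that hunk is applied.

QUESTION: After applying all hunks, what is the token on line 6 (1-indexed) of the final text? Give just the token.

Answer: ivsiz

Derivation:
Hunk 1: at line 5 remove [qxnd,zjh,zawe] add [ivsiz,btpeb,ukjt] -> 9 lines: uadv imb aek ydoxl jegmd ivsiz btpeb ukjt feh
Hunk 2: at line 1 remove [aek] add [iailb] -> 9 lines: uadv imb iailb ydoxl jegmd ivsiz btpeb ukjt feh
Hunk 3: at line 6 remove [btpeb] add [gpz] -> 9 lines: uadv imb iailb ydoxl jegmd ivsiz gpz ukjt feh
Hunk 4: at line 4 remove [jegmd] add [mowpn] -> 9 lines: uadv imb iailb ydoxl mowpn ivsiz gpz ukjt feh
Final line 6: ivsiz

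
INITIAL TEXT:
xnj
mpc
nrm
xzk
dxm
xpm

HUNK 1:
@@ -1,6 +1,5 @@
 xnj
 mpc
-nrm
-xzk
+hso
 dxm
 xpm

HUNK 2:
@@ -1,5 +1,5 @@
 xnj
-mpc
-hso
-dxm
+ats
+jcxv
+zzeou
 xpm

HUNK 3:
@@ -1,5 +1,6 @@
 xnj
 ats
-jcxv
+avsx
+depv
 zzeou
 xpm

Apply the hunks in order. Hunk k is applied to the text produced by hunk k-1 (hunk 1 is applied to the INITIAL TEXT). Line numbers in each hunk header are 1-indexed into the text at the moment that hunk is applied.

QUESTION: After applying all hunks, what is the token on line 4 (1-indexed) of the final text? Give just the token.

Hunk 1: at line 1 remove [nrm,xzk] add [hso] -> 5 lines: xnj mpc hso dxm xpm
Hunk 2: at line 1 remove [mpc,hso,dxm] add [ats,jcxv,zzeou] -> 5 lines: xnj ats jcxv zzeou xpm
Hunk 3: at line 1 remove [jcxv] add [avsx,depv] -> 6 lines: xnj ats avsx depv zzeou xpm
Final line 4: depv

Answer: depv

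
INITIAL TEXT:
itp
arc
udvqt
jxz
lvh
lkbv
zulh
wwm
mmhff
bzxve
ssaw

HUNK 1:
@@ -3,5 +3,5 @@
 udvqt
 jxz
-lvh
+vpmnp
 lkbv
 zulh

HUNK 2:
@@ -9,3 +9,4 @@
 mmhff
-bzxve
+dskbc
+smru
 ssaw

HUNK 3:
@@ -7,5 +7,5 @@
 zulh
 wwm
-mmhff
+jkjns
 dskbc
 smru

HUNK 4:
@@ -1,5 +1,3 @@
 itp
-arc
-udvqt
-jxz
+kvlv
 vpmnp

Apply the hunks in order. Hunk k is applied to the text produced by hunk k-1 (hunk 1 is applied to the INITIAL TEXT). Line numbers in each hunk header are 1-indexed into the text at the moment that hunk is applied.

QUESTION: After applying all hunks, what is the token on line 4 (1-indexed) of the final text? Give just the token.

Hunk 1: at line 3 remove [lvh] add [vpmnp] -> 11 lines: itp arc udvqt jxz vpmnp lkbv zulh wwm mmhff bzxve ssaw
Hunk 2: at line 9 remove [bzxve] add [dskbc,smru] -> 12 lines: itp arc udvqt jxz vpmnp lkbv zulh wwm mmhff dskbc smru ssaw
Hunk 3: at line 7 remove [mmhff] add [jkjns] -> 12 lines: itp arc udvqt jxz vpmnp lkbv zulh wwm jkjns dskbc smru ssaw
Hunk 4: at line 1 remove [arc,udvqt,jxz] add [kvlv] -> 10 lines: itp kvlv vpmnp lkbv zulh wwm jkjns dskbc smru ssaw
Final line 4: lkbv

Answer: lkbv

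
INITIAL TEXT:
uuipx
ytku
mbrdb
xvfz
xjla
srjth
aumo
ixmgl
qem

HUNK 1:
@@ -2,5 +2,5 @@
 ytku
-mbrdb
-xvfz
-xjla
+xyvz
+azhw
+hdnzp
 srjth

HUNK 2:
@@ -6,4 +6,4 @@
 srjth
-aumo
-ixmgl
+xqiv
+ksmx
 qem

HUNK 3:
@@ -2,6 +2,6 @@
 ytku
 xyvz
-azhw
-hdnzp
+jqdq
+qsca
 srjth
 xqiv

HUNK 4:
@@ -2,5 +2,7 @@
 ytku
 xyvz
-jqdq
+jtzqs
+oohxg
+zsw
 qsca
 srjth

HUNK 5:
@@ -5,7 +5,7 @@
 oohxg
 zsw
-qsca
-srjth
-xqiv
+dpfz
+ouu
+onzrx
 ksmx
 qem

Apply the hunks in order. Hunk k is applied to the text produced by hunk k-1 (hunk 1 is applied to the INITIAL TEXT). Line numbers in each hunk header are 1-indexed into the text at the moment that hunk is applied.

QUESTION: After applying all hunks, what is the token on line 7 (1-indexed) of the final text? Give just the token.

Hunk 1: at line 2 remove [mbrdb,xvfz,xjla] add [xyvz,azhw,hdnzp] -> 9 lines: uuipx ytku xyvz azhw hdnzp srjth aumo ixmgl qem
Hunk 2: at line 6 remove [aumo,ixmgl] add [xqiv,ksmx] -> 9 lines: uuipx ytku xyvz azhw hdnzp srjth xqiv ksmx qem
Hunk 3: at line 2 remove [azhw,hdnzp] add [jqdq,qsca] -> 9 lines: uuipx ytku xyvz jqdq qsca srjth xqiv ksmx qem
Hunk 4: at line 2 remove [jqdq] add [jtzqs,oohxg,zsw] -> 11 lines: uuipx ytku xyvz jtzqs oohxg zsw qsca srjth xqiv ksmx qem
Hunk 5: at line 5 remove [qsca,srjth,xqiv] add [dpfz,ouu,onzrx] -> 11 lines: uuipx ytku xyvz jtzqs oohxg zsw dpfz ouu onzrx ksmx qem
Final line 7: dpfz

Answer: dpfz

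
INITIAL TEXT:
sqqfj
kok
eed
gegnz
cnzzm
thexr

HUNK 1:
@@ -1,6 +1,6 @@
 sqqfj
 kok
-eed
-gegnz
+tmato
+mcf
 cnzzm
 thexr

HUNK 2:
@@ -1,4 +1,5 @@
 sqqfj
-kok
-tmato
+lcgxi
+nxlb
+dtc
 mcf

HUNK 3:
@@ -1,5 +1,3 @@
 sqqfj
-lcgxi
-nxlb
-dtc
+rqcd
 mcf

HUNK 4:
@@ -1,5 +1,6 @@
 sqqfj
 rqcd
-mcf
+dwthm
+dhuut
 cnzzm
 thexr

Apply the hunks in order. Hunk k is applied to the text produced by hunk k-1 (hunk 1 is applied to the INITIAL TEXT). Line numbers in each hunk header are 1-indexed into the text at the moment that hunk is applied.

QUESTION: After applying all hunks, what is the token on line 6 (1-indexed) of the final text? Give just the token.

Hunk 1: at line 1 remove [eed,gegnz] add [tmato,mcf] -> 6 lines: sqqfj kok tmato mcf cnzzm thexr
Hunk 2: at line 1 remove [kok,tmato] add [lcgxi,nxlb,dtc] -> 7 lines: sqqfj lcgxi nxlb dtc mcf cnzzm thexr
Hunk 3: at line 1 remove [lcgxi,nxlb,dtc] add [rqcd] -> 5 lines: sqqfj rqcd mcf cnzzm thexr
Hunk 4: at line 1 remove [mcf] add [dwthm,dhuut] -> 6 lines: sqqfj rqcd dwthm dhuut cnzzm thexr
Final line 6: thexr

Answer: thexr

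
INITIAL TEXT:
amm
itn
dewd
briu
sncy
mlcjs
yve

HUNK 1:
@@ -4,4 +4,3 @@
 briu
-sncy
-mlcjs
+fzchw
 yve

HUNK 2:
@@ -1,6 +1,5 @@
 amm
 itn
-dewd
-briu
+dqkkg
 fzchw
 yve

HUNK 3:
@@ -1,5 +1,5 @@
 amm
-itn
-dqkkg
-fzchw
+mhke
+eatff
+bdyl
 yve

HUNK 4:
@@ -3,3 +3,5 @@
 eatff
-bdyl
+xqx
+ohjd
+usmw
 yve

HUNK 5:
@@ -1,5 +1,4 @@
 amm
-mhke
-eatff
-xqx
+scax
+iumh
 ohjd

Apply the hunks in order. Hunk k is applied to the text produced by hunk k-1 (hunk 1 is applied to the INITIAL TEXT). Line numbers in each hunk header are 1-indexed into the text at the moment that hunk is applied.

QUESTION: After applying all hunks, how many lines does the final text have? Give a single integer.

Answer: 6

Derivation:
Hunk 1: at line 4 remove [sncy,mlcjs] add [fzchw] -> 6 lines: amm itn dewd briu fzchw yve
Hunk 2: at line 1 remove [dewd,briu] add [dqkkg] -> 5 lines: amm itn dqkkg fzchw yve
Hunk 3: at line 1 remove [itn,dqkkg,fzchw] add [mhke,eatff,bdyl] -> 5 lines: amm mhke eatff bdyl yve
Hunk 4: at line 3 remove [bdyl] add [xqx,ohjd,usmw] -> 7 lines: amm mhke eatff xqx ohjd usmw yve
Hunk 5: at line 1 remove [mhke,eatff,xqx] add [scax,iumh] -> 6 lines: amm scax iumh ohjd usmw yve
Final line count: 6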